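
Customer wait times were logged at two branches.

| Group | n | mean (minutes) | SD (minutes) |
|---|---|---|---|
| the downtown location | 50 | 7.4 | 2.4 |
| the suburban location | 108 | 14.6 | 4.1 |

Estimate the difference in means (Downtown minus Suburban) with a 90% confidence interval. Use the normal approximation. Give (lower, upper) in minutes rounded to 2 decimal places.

(-8.06, -6.34)

Standard errors of each mean: 2.4/√50 = 0.3394 and 4.1/√108 = 0.3945.
SE(x̄₁ − x̄₂) = √(0.3394² + 0.3945²) = 0.5204 for independent samples with unequal variances.
With z* = 1.645, the margin is 1.645 × 0.5204 = 0.8561.
x̄₁ − x̄₂ = 7.4 − 14.6 = -7.2000; the interval is -7.2000 ± 0.8561 = (-8.06, -6.34).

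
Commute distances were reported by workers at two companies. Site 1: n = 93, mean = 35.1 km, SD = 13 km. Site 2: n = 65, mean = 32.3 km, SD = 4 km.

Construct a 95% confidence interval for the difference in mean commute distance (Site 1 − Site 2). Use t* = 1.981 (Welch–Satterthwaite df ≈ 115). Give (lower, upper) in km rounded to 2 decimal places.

SE₁ = s₁/√n₁ = 13/√93 = 1.3480; SE₂ = 4/√65 = 0.4961.
Independent samples, unequal variances: SE_diff = √(SE₁² + SE₂²) = √(1.817104 + 0.24611521) = 1.4364.
t* = 1.981, so margin of error = 1.981 × 1.4364 = 2.8455.
Difference in means = 35.1 − 32.3 = 2.8000.
2.8000 ± 2.8455 → (-0.05, 5.65).

(-0.05, 5.65)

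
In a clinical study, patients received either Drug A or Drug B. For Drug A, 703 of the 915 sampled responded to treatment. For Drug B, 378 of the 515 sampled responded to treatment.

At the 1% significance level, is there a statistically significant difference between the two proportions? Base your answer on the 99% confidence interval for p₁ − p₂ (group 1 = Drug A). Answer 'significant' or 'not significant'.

not significant

First, p̂₁ = 703/915 = 0.7683; p̂₂ = 378/515 = 0.7340.
The two standard errors are √(0.7683×0.2317/915) = 0.01395 and √(0.7340×0.2660/515) = 0.01947.
Because the samples are independent, SE_diff = √(0.01395² + 0.01947²) = 0.02395.
Using z* = 2.576 for 99%, ME = 2.576 × 0.02395 = 0.06170.
p̂₁ − p̂₂ = 0.0343; interval 0.0343 ± 0.06170 gives (-0.02740, 0.09600).
The interval (-0.02740, 0.09600) contains 0, so the difference is not significant.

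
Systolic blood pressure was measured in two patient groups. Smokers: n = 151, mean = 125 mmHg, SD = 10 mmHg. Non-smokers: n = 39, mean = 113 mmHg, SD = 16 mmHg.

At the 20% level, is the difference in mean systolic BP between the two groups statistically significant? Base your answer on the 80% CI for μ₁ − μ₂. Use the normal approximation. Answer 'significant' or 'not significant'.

significant

Standard errors of each mean: 10/√151 = 0.8138 and 16/√39 = 2.5621.
SE(x̄₁ − x̄₂) = √(0.8138² + 2.5621²) = 2.6882 for independent samples with unequal variances.
With z* = 1.282, the margin is 1.282 × 2.6882 = 3.4463.
x̄₁ − x̄₂ = 125 − 113 = 12.0000; the interval is 12.0000 ± 3.4463 = (8.5537, 15.4463).
The interval (8.5537, 15.4463) does not contain 0, so the difference is significant.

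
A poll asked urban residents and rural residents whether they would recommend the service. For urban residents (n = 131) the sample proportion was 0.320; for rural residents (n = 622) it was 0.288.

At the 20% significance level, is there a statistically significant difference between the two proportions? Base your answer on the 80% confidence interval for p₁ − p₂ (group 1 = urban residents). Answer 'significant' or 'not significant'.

not significant

SE₁ = √(p̂₁(1−p̂₁)/n₁) = √(0.3200·0.6800/131) = 0.04076; SE₂ = √(0.2880·0.7120/622) = 0.01816.
Independent samples: SE of the difference = √(SE₁² + SE₂²) = √(0.0016613776 + 0.0003297856) = 0.04462.
z* for 80% confidence is 1.282, so the margin of error is 1.282 × 0.04462 = 0.05720.
Point estimate p̂₁ − p̂₂ = 0.3200 − 0.2880 = 0.0320.
0.0320 ± 0.05720 → (-0.02520, 0.08920).
The interval (-0.02520, 0.08920) contains 0, so the difference is not significant.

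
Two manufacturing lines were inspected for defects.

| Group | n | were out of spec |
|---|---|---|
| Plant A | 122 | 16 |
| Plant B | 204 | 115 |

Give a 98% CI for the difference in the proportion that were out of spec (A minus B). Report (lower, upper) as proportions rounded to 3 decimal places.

Sample proportions: 16/122 = 0.1311, 115/204 = 0.5637.
Each SE is √(p̂(1−p̂)/n): √(0.1311·0.8689/122) = 0.03056 and √(0.5637·0.4363/204) = 0.03472.
SE(p̂₁ − p̂₂) = √(SE₁² + SE₂²) = √(0.0009339136 + 0.0012054784) = 0.04625, since the two samples are independent.
At 98% confidence z* = 2.326; margin = 2.326 × 0.04625 = 0.10758.
The difference is 0.1311 − 0.5637 = -0.4326, so the interval is -0.4326 ± 0.10758 = (-0.540, -0.325).

(-0.540, -0.325)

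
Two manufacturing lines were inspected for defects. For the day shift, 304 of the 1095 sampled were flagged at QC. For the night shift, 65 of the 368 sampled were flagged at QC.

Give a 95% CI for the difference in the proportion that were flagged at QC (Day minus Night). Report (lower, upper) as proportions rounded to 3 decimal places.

p̂₁ = 304/1095 = 0.2776 and p̂₂ = 65/368 = 0.1766.
SE₁ = √(p̂₁(1−p̂₁)/n₁) = √(0.2776·0.7224/1095) = 0.01353; SE₂ = √(0.1766·0.8234/368) = 0.01988.
Independent samples: SE of the difference = √(SE₁² + SE₂²) = √(0.0001830609 + 0.0003952144) = 0.02405.
z* for 95% confidence is 1.960, so the margin of error is 1.960 × 0.02405 = 0.04714.
Point estimate p̂₁ − p̂₂ = 0.2776 − 0.1766 = 0.1010.
0.1010 ± 0.04714 → (0.054, 0.148).

(0.054, 0.148)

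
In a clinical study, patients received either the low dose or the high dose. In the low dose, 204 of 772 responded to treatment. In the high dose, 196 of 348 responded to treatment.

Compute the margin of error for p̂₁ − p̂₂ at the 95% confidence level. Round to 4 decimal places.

p̂₁ = 204/772 = 0.2642 and p̂₂ = 196/348 = 0.5632.
SE₁ = √(p̂₁(1−p̂₁)/n₁) = √(0.2642·0.7358/772) = 0.01587; SE₂ = √(0.5632·0.4368/348) = 0.02659.
Independent samples: SE of the difference = √(SE₁² + SE₂²) = √(0.0002518569 + 0.0007070281) = 0.03097.
z* for 95% confidence is 1.960, so the margin of error is 1.960 × 0.03097 = 0.06070.

0.0607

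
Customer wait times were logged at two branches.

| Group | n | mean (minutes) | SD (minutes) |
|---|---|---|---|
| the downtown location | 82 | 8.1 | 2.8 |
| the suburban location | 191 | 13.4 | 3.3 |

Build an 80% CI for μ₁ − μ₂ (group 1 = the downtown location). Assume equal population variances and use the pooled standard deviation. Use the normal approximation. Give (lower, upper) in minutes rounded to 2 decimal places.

Pooled variance s_p² = [81·2.8² + 190·3.3²] / (82+191−2) = 9.9784, so s_p = 3.1589.
SE_diff = s_p·√(1/n₁ + 1/n₂) = 3.1589·√(1/82 + 1/191) = 0.4171.
z* = 1.282; margin = 1.282 × 0.4171 = 0.5347.
Difference = 8.1 − 13.4 = -5.3000.
-5.3000 ± 0.5347 → (-5.83, -4.77).

(-5.83, -4.77)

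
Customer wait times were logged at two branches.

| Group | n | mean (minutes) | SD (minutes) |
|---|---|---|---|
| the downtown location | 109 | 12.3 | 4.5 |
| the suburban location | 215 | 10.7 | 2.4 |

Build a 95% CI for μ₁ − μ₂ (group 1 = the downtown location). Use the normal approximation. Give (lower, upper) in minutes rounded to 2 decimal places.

Standard errors of each mean: 4.5/√109 = 0.4310 and 2.4/√215 = 0.1637.
SE(x̄₁ − x̄₂) = √(0.4310² + 0.1637²) = 0.4610 for independent samples with unequal variances.
With z* = 1.960, the margin is 1.960 × 0.4610 = 0.9036.
x̄₁ − x̄₂ = 12.3 − 10.7 = 1.6000; the interval is 1.6000 ± 0.9036 = (0.70, 2.50).

(0.70, 2.50)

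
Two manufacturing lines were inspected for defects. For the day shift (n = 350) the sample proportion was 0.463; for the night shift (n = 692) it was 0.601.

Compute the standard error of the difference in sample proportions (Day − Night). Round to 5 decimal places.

0.03251

SE₁ = √(p̂₁(1−p̂₁)/n₁) = √(0.4630·0.5370/350) = 0.02665; SE₂ = √(0.6010·0.3990/692) = 0.01862.
Independent samples: SE of the difference = √(SE₁² + SE₂²) = √(0.0007102225 + 0.0003467044) = 0.03251.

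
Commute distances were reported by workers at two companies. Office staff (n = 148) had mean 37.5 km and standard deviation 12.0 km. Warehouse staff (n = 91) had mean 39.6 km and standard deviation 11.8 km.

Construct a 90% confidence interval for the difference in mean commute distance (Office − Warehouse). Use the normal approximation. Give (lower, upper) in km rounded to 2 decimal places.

Standard errors of each mean: 12.0/√148 = 0.9864 and 11.8/√91 = 1.2370.
SE(x̄₁ − x̄₂) = √(0.9864² + 1.2370²) = 1.5821 for independent samples with unequal variances.
With z* = 1.645, the margin is 1.645 × 1.5821 = 2.6026.
x̄₁ − x̄₂ = 37.5 − 39.6 = -2.1000; the interval is -2.1000 ± 2.6026 = (-4.70, 0.50).

(-4.70, 0.50)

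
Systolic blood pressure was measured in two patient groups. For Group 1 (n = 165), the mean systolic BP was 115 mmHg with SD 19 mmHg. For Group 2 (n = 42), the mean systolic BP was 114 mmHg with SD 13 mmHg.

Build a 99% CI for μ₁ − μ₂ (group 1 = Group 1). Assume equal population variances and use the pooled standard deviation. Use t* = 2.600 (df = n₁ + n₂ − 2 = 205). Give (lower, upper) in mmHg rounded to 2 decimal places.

(-7.07, 9.07)

Pooled variance s_p² = [164·19² + 41·13²] / (165+42−2) = 322.6000, so s_p = 17.9611.
SE_diff = s_p·√(1/n₁ + 1/n₂) = 17.9611·√(1/165 + 1/42) = 3.1042.
t* = 2.600; margin = 2.600 × 3.1042 = 8.0709.
Difference = 115 − 114 = 1.0000.
1.0000 ± 8.0709 → (-7.07, 9.07).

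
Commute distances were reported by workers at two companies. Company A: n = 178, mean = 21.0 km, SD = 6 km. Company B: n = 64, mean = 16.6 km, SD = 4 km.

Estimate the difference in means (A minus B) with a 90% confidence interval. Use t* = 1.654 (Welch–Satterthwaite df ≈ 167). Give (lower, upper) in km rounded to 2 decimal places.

Per-group SEs: s₁/√n₁ = 6/√178 = 0.4497, s₂/√n₂ = 4/√64 = 0.5000.
Unpooled SE of the difference: √(0.20223009 + 0.25) = 0.6725.
Margin of error = t* · SE = 1.654 × 0.6725 = 1.1123.
x̄₁ − x̄₂ = 21.0 − 16.6 = 4.4000.
CI: 4.4000 ± 1.1123 = (3.29, 5.51).

(3.29, 5.51)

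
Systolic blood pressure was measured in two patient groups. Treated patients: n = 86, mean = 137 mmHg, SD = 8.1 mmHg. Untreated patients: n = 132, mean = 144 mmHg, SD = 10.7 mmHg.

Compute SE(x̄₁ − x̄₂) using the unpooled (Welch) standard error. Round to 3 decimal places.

1.277

Per-group SEs: s₁/√n₁ = 8.1/√86 = 0.8734, s₂/√n₂ = 10.7/√132 = 0.9313.
Unpooled SE of the difference: √(0.76282756 + 0.86731969) = 1.2768.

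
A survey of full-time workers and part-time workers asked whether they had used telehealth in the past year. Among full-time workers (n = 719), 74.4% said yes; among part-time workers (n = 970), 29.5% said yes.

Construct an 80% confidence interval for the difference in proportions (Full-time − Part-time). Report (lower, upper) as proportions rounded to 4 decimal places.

The two standard errors are √(0.7440×0.2560/719) = 0.01628 and √(0.2950×0.7050/970) = 0.01464.
Because the samples are independent, SE_diff = √(0.01628² + 0.01464²) = 0.02189.
Using z* = 1.282 for 80%, ME = 1.282 × 0.02189 = 0.02806.
p̂₁ − p̂₂ = 0.4490; interval 0.4490 ± 0.02806 gives (0.4209, 0.4771).

(0.4209, 0.4771)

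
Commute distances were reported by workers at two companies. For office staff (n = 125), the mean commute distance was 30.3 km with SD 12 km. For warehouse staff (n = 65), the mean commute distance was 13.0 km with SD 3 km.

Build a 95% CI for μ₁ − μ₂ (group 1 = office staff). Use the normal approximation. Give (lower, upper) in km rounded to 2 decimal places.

(15.07, 19.53)

SE₁ = s₁/√n₁ = 12/√125 = 1.0733; SE₂ = 3/√65 = 0.3721.
Independent samples, unequal variances: SE_diff = √(SE₁² + SE₂²) = √(1.15197289 + 0.13845841) = 1.1360.
z* = 1.960, so margin of error = 1.960 × 1.1360 = 2.2266.
Difference in means = 30.3 − 13.0 = 17.3000.
17.3000 ± 2.2266 → (15.07, 19.53).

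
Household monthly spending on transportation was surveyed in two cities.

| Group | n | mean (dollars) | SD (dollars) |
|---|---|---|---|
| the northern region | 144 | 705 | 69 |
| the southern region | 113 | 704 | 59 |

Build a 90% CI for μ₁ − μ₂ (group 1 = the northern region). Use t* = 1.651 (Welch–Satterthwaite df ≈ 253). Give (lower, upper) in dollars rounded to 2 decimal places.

(-12.19, 14.19)

Standard errors of each mean: 69/√144 = 5.7500 and 59/√113 = 5.5503.
SE(x̄₁ − x̄₂) = √(5.7500² + 5.5503²) = 7.9918 for independent samples with unequal variances.
With t* = 1.651, the margin is 1.651 × 7.9918 = 13.1945.
x̄₁ − x̄₂ = 705 − 704 = 1.0000; the interval is 1.0000 ± 13.1945 = (-12.19, 14.19).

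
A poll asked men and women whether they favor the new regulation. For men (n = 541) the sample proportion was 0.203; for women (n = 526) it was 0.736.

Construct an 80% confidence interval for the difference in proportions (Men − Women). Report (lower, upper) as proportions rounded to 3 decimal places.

Each SE is √(p̂(1−p̂)/n): √(0.2030·0.7970/541) = 0.01729 and √(0.7360·0.2640/526) = 0.01922.
SE(p̂₁ − p̂₂) = √(SE₁² + SE₂²) = √(0.0002989441 + 0.0003694084) = 0.02585, since the two samples are independent.
At 80% confidence z* = 1.282; margin = 1.282 × 0.02585 = 0.03314.
The difference is 0.2030 − 0.7360 = -0.5330, so the interval is -0.5330 ± 0.03314 = (-0.566, -0.500).

(-0.566, -0.500)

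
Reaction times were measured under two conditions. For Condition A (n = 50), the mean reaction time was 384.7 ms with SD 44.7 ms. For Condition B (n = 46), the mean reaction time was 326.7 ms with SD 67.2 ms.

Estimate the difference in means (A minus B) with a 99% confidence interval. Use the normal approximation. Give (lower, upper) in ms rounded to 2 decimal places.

(27.72, 88.28)

SE₁ = s₁/√n₁ = 44.7/√50 = 6.3215; SE₂ = 67.2/√46 = 9.9081.
Independent samples, unequal variances: SE_diff = √(SE₁² + SE₂²) = √(39.96136225 + 98.17044561) = 11.7529.
z* = 2.576, so margin of error = 2.576 × 11.7529 = 30.2755.
Difference in means = 384.7 − 326.7 = 58.0000.
58.0000 ± 30.2755 → (27.72, 88.28).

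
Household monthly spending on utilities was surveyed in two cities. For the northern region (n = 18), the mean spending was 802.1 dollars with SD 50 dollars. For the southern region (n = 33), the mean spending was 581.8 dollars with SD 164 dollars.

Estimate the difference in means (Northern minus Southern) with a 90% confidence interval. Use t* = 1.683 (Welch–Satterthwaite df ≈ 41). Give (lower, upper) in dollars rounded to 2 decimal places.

SE₁ = s₁/√n₁ = 50/√18 = 11.7851; SE₂ = 164/√33 = 28.5487.
Independent samples, unequal variances: SE_diff = √(SE₁² + SE₂²) = √(138.88858201 + 815.02827169) = 30.8855.
t* = 1.683, so margin of error = 1.683 × 30.8855 = 51.9803.
Difference in means = 802.1 − 581.8 = 220.3000.
220.3000 ± 51.9803 → (168.32, 272.28).

(168.32, 272.28)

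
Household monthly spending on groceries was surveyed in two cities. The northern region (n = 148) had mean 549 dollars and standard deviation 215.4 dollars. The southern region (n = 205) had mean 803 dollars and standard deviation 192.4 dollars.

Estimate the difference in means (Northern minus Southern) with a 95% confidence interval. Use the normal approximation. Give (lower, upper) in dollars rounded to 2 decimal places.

SE₁ = s₁/√n₁ = 215.4/√148 = 17.7058; SE₂ = 192.4/√205 = 13.4378.
Independent samples, unequal variances: SE_diff = √(SE₁² + SE₂²) = √(313.49535364 + 180.57446884) = 22.2277.
z* = 1.960, so margin of error = 1.960 × 22.2277 = 43.5663.
Difference in means = 549 − 803 = -254.0000.
-254.0000 ± 43.5663 → (-297.57, -210.43).

(-297.57, -210.43)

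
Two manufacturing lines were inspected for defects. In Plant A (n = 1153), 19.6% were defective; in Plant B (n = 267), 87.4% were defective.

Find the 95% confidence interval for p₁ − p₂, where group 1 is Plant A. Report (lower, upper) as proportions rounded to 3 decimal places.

(-0.724, -0.632)

Each SE is √(p̂(1−p̂)/n): √(0.1960·0.8040/1153) = 0.01169 and √(0.8740·0.1260/267) = 0.02031.
SE(p̂₁ − p̂₂) = √(SE₁² + SE₂²) = √(0.0001366561 + 0.0004124961) = 0.02343, since the two samples are independent.
At 95% confidence z* = 1.960; margin = 1.960 × 0.02343 = 0.04592.
The difference is 0.1960 − 0.8740 = -0.6780, so the interval is -0.6780 ± 0.04592 = (-0.724, -0.632).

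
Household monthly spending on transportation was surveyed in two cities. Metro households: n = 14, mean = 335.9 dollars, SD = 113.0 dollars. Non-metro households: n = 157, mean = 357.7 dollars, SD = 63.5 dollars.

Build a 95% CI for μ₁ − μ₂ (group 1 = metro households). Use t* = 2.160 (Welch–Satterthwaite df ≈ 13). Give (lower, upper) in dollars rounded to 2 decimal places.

Per-group SEs: s₁/√n₁ = 113.0/√14 = 30.2005, s₂/√n₂ = 63.5/√157 = 5.0679.
Unpooled SE of the difference: √(912.07020025 + 25.68361041) = 30.6228.
Margin of error = t* · SE = 2.160 × 30.6228 = 66.1452.
x̄₁ − x̄₂ = 335.9 − 357.7 = -21.8000.
CI: -21.8000 ± 66.1452 = (-87.95, 44.35).

(-87.95, 44.35)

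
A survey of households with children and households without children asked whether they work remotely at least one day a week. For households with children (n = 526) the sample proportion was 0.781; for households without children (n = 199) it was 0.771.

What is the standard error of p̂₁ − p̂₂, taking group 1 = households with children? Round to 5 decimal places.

SE₁ = √(p̂₁(1−p̂₁)/n₁) = √(0.7810·0.2190/526) = 0.01803; SE₂ = √(0.7710·0.2290/199) = 0.02979.
Independent samples: SE of the difference = √(SE₁² + SE₂²) = √(0.0003250809 + 0.0008874441) = 0.03482.

0.03482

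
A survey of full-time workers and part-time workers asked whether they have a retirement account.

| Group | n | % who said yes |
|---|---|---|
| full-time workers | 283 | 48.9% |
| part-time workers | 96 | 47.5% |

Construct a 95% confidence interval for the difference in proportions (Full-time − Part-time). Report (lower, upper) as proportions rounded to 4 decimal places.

(-0.1016, 0.1296)

SE₁ = √(p̂₁(1−p̂₁)/n₁) = √(0.4890·0.5110/283) = 0.02971; SE₂ = √(0.4750·0.5250/96) = 0.05097.
Independent samples: SE of the difference = √(SE₁² + SE₂²) = √(0.0008826841 + 0.0025979409) = 0.05900.
z* for 95% confidence is 1.960, so the margin of error is 1.960 × 0.05900 = 0.11564.
Point estimate p̂₁ − p̂₂ = 0.4890 − 0.4750 = 0.0140.
0.0140 ± 0.11564 → (-0.1016, 0.1296).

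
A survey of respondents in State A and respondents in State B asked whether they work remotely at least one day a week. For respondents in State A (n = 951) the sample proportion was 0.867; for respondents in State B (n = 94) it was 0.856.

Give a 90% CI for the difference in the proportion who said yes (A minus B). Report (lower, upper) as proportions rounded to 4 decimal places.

Each SE is √(p̂(1−p̂)/n): √(0.8670·0.1330/951) = 0.01101 and √(0.8560·0.1440/94) = 0.03621.
SE(p̂₁ − p̂₂) = √(SE₁² + SE₂²) = √(0.0001212201 + 0.0013111641) = 0.03785, since the two samples are independent.
At 90% confidence z* = 1.645; margin = 1.645 × 0.03785 = 0.06226.
The difference is 0.8670 − 0.8560 = 0.0110, so the interval is 0.0110 ± 0.06226 = (-0.0513, 0.0733).

(-0.0513, 0.0733)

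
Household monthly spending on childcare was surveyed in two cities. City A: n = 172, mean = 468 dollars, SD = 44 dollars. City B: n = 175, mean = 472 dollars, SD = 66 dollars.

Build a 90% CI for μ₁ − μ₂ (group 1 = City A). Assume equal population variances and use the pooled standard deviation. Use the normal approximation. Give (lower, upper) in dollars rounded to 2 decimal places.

s_p = √[((n₁−1)s₁² + (n₂−1)s₂²)/(n₁+n₂−2)] = √[(171·44² + 174·66²)/345] = 56.1829.
SE = 56.1829·√(1/172 + 1/175) = 6.0323.
With z* = 1.645, margin = 1.645 × 6.0323 = 9.9231.
x̄₁ − x̄₂ = 468 − 472 = -4.0000; interval -4.0000 ± 9.9231 = (-13.92, 5.92).

(-13.92, 5.92)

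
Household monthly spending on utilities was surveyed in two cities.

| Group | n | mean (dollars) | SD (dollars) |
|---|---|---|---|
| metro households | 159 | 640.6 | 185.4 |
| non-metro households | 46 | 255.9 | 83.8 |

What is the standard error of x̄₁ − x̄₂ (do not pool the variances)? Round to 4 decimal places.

Per-group SEs: s₁/√n₁ = 185.4/√159 = 14.7032, s₂/√n₂ = 83.8/√46 = 12.3556.
Unpooled SE of the difference: √(216.18409024 + 152.66085136) = 19.2053.

19.2053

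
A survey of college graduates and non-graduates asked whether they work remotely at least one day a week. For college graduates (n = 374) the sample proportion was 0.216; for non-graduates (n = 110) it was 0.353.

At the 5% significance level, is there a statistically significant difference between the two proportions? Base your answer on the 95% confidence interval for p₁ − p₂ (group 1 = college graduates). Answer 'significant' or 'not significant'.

significant

The two standard errors are √(0.2160×0.7840/374) = 0.02128 and √(0.3530×0.6470/110) = 0.04557.
Because the samples are independent, SE_diff = √(0.02128² + 0.04557²) = 0.05029.
Using z* = 1.960 for 95%, ME = 1.960 × 0.05029 = 0.09857.
p̂₁ − p̂₂ = -0.1370; interval -0.1370 ± 0.09857 gives (-0.23557, -0.03843).
The interval (-0.23557, -0.03843) does not contain 0, so the difference is significant.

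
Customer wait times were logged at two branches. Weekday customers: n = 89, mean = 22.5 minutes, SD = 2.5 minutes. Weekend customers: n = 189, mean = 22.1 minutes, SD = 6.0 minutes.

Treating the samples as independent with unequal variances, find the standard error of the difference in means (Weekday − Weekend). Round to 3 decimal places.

0.511

Per-group SEs: s₁/√n₁ = 2.5/√89 = 0.2650, s₂/√n₂ = 6.0/√189 = 0.4364.
Unpooled SE of the difference: √(0.070225 + 0.19044496) = 0.5106.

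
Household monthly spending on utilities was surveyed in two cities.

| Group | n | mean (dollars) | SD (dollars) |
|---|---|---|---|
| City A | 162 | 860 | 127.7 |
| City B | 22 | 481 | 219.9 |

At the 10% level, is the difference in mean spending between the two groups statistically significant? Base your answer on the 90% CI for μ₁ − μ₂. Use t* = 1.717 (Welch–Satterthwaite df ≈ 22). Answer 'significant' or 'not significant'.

significant

SE₁ = s₁/√n₁ = 127.7/√162 = 10.0331; SE₂ = 219.9/√22 = 46.8828.
Independent samples, unequal variances: SE_diff = √(SE₁² + SE₂²) = √(100.66309561 + 2197.99693584) = 47.9443.
t* = 1.717, so margin of error = 1.717 × 47.9443 = 82.3204.
Difference in means = 860 − 481 = 379.0000.
379.0000 ± 82.3204 → (296.6796, 461.3204).
The interval (296.6796, 461.3204) does not contain 0, so the difference is significant.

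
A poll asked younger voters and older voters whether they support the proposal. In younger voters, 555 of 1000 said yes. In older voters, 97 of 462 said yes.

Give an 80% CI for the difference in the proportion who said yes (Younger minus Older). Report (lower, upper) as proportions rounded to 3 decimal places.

First, p̂₁ = 555/1000 = 0.5550; p̂₂ = 97/462 = 0.2100.
The two standard errors are √(0.5550×0.4450/1000) = 0.01572 and √(0.2100×0.7900/462) = 0.01895.
Because the samples are independent, SE_diff = √(0.01572² + 0.01895²) = 0.02462.
Using z* = 1.282 for 80%, ME = 1.282 × 0.02462 = 0.03156.
p̂₁ − p̂₂ = 0.3450; interval 0.3450 ± 0.03156 gives (0.313, 0.377).

(0.313, 0.377)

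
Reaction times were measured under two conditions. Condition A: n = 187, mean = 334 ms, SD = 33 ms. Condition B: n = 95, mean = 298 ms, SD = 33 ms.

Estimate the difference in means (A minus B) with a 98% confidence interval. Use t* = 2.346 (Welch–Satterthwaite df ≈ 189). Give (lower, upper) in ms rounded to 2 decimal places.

Per-group SEs: s₁/√n₁ = 33/√187 = 2.4132, s₂/√n₂ = 33/√95 = 3.3857.
Unpooled SE of the difference: √(5.82353424 + 11.46296449) = 4.1577.
Margin of error = t* · SE = 2.346 × 4.1577 = 9.7540.
x̄₁ − x̄₂ = 334 − 298 = 36.0000.
CI: 36.0000 ± 9.7540 = (26.25, 45.75).

(26.25, 45.75)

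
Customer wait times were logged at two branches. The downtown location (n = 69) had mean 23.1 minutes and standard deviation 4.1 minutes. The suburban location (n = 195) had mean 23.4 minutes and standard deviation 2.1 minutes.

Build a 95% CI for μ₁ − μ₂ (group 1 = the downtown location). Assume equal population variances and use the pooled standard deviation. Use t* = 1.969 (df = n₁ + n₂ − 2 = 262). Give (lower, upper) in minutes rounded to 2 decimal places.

(-1.06, 0.46)

Pooled variance s_p² = [68·4.1² + 194·2.1²] / (69+195−2) = 7.6283, so s_p = 2.7619.
SE_diff = s_p·√(1/n₁ + 1/n₂) = 2.7619·√(1/69 + 1/195) = 0.3869.
t* = 1.969; margin = 1.969 × 0.3869 = 0.7618.
Difference = 23.1 − 23.4 = -0.3000.
-0.3000 ± 0.7618 → (-1.06, 0.46).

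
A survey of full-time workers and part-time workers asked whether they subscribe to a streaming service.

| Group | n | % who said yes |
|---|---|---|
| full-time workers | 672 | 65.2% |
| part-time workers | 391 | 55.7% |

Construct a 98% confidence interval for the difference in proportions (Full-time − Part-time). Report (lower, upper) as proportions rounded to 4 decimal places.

Each SE is √(p̂(1−p̂)/n): √(0.6520·0.3480/672) = 0.01838 and √(0.5570·0.4430/391) = 0.02512.
SE(p̂₁ − p̂₂) = √(SE₁² + SE₂²) = √(0.0003378244 + 0.0006310144) = 0.03113, since the two samples are independent.
At 98% confidence z* = 2.326; margin = 2.326 × 0.03113 = 0.07241.
The difference is 0.6520 − 0.5570 = 0.0950, so the interval is 0.0950 ± 0.07241 = (0.0226, 0.1674).

(0.0226, 0.1674)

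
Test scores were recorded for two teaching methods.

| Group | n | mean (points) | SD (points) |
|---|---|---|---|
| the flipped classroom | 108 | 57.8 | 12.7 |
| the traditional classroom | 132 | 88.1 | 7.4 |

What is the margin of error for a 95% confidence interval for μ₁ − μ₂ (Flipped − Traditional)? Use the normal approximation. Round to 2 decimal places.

Standard errors of each mean: 12.7/√108 = 1.2221 and 7.4/√132 = 0.6441.
SE(x̄₁ − x̄₂) = √(1.2221² + 0.6441²) = 1.3814 for independent samples with unequal variances.
With z* = 1.960, the margin is 1.960 × 1.3814 = 2.7075.

2.71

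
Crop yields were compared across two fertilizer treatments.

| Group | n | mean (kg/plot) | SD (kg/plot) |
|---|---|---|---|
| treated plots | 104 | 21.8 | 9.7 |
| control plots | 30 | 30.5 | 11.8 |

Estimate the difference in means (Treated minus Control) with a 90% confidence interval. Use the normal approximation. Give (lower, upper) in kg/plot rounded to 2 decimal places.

SE₁ = s₁/√n₁ = 9.7/√104 = 0.9512; SE₂ = 11.8/√30 = 2.1544.
Independent samples, unequal variances: SE_diff = √(SE₁² + SE₂²) = √(0.90478144 + 4.64143936) = 2.3550.
z* = 1.645, so margin of error = 1.645 × 2.3550 = 3.8740.
Difference in means = 21.8 − 30.5 = -8.7000.
-8.7000 ± 3.8740 → (-12.57, -4.83).

(-12.57, -4.83)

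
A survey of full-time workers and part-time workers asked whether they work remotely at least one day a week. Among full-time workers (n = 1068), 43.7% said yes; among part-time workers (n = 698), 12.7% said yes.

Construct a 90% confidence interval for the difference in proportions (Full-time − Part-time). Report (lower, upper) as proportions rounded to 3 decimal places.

(0.278, 0.342)

SE₁ = √(p̂₁(1−p̂₁)/n₁) = √(0.4370·0.5630/1068) = 0.01518; SE₂ = √(0.1270·0.8730/698) = 0.01260.
Independent samples: SE of the difference = √(SE₁² + SE₂²) = √(0.0002304324 + 0.00015876) = 0.01973.
z* for 90% confidence is 1.645, so the margin of error is 1.645 × 0.01973 = 0.03246.
Point estimate p̂₁ − p̂₂ = 0.4370 − 0.1270 = 0.3100.
0.3100 ± 0.03246 → (0.278, 0.342).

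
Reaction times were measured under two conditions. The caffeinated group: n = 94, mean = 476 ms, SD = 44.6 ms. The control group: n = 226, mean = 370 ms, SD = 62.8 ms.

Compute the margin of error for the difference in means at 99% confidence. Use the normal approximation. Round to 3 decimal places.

16.007

Per-group SEs: s₁/√n₁ = 44.6/√94 = 4.6001, s₂/√n₂ = 62.8/√226 = 4.1774.
Unpooled SE of the difference: √(21.16092001 + 17.45067076) = 6.2138.
Margin of error = z* · SE = 2.576 × 6.2138 = 16.0067.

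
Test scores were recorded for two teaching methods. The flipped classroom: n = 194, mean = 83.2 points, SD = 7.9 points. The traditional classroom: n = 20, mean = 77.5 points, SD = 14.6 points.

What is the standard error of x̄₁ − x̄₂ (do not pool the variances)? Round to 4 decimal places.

SE₁ = s₁/√n₁ = 7.9/√194 = 0.5672; SE₂ = 14.6/√20 = 3.2647.
Independent samples, unequal variances: SE_diff = √(SE₁² + SE₂²) = √(0.32171584 + 10.65826609) = 3.3136.

3.3136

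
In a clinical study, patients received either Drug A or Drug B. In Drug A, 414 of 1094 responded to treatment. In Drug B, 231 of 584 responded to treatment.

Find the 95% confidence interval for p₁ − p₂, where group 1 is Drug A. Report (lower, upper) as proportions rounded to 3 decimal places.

(-0.066, 0.032)

p̂₁ = 414/1094 = 0.3784 and p̂₂ = 231/584 = 0.3955.
SE₁ = √(p̂₁(1−p̂₁)/n₁) = √(0.3784·0.6216/1094) = 0.01466; SE₂ = √(0.3955·0.6045/584) = 0.02023.
Independent samples: SE of the difference = √(SE₁² + SE₂²) = √(0.0002149156 + 0.0004092529) = 0.02498.
z* for 95% confidence is 1.960, so the margin of error is 1.960 × 0.02498 = 0.04896.
Point estimate p̂₁ − p̂₂ = 0.3784 − 0.3955 = -0.0171.
-0.0171 ± 0.04896 → (-0.066, 0.032).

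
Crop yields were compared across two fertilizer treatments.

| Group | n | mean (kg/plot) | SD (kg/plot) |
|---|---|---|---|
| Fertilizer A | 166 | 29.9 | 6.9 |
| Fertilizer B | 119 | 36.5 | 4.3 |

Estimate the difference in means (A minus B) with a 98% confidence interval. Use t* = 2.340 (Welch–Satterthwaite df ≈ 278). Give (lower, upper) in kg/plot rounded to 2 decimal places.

(-8.16, -5.04)

Per-group SEs: s₁/√n₁ = 6.9/√166 = 0.5355, s₂/√n₂ = 4.3/√119 = 0.3942.
Unpooled SE of the difference: √(0.28676025 + 0.15539364) = 0.6649.
Margin of error = t* · SE = 2.340 × 0.6649 = 1.5559.
x̄₁ − x̄₂ = 29.9 − 36.5 = -6.6000.
CI: -6.6000 ± 1.5559 = (-8.16, -5.04).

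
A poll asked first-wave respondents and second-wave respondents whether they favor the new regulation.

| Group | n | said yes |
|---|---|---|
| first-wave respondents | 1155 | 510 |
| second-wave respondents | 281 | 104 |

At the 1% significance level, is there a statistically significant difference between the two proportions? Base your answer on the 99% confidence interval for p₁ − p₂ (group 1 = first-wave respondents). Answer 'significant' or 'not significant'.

not significant

Sample proportions: 510/1155 = 0.4416, 104/281 = 0.3701.
Each SE is √(p̂(1−p̂)/n): √(0.4416·0.5584/1155) = 0.01461 and √(0.3701·0.6299/281) = 0.02880.
SE(p̂₁ − p̂₂) = √(SE₁² + SE₂²) = √(0.0002134521 + 0.00082944) = 0.03229, since the two samples are independent.
At 99% confidence z* = 2.576; margin = 2.576 × 0.03229 = 0.08318.
The difference is 0.4416 − 0.3701 = 0.0715, so the interval is 0.0715 ± 0.08318 = (-0.01168, 0.15468).
The interval (-0.01168, 0.15468) contains 0, so the difference is not significant.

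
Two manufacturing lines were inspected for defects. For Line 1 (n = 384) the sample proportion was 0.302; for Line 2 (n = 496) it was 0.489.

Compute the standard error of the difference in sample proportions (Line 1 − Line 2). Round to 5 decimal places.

Each SE is √(p̂(1−p̂)/n): √(0.3020·0.6980/384) = 0.02343 and √(0.4890·0.5110/496) = 0.02245.
SE(p̂₁ − p̂₂) = √(SE₁² + SE₂²) = √(0.0005489649 + 0.0005040025) = 0.03245, since the two samples are independent.

0.03245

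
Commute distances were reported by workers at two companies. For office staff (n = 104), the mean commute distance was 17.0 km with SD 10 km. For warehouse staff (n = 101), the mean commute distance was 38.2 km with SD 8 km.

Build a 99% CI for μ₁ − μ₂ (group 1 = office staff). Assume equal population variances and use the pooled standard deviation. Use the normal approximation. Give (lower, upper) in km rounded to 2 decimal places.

(-24.46, -17.94)

s_p = √[((n₁−1)s₁² + (n₂−1)s₂²)/(n₁+n₂−2)] = √[(103·10² + 100·8²)/203] = 9.0701.
SE = 9.0701·√(1/104 + 1/101) = 1.2671.
With z* = 2.576, margin = 2.576 × 1.2671 = 3.2640.
x̄₁ − x̄₂ = 17.0 − 38.2 = -21.2000; interval -21.2000 ± 3.2640 = (-24.46, -17.94).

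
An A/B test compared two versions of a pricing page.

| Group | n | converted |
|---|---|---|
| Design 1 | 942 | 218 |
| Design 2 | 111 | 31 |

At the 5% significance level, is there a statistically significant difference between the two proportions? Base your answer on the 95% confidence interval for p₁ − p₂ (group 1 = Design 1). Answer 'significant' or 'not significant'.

not significant

First, p̂₁ = 218/942 = 0.2314; p̂₂ = 31/111 = 0.2793.
The two standard errors are √(0.2314×0.7686/942) = 0.01374 and √(0.2793×0.7207/111) = 0.04258.
Because the samples are independent, SE_diff = √(0.01374² + 0.04258²) = 0.04474.
Using z* = 1.960 for 95%, ME = 1.960 × 0.04474 = 0.08769.
p̂₁ − p̂₂ = -0.0479; interval -0.0479 ± 0.08769 gives (-0.13559, 0.03979).
The interval (-0.13559, 0.03979) contains 0, so the difference is not significant.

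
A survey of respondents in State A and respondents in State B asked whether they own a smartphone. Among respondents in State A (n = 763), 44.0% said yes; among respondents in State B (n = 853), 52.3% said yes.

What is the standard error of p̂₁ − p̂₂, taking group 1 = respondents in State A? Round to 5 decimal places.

Each SE is √(p̂(1−p̂)/n): √(0.4400·0.5600/763) = 0.01797 and √(0.5230·0.4770/853) = 0.01710.
SE(p̂₁ − p̂₂) = √(SE₁² + SE₂²) = √(0.0003229209 + 0.00029241) = 0.02481, since the two samples are independent.

0.02481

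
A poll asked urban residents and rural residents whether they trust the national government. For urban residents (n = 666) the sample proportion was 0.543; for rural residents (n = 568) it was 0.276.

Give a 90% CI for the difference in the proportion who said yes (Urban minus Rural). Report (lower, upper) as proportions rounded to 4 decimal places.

Each SE is √(p̂(1−p̂)/n): √(0.5430·0.4570/666) = 0.01930 and √(0.2760·0.7240/568) = 0.01876.
SE(p̂₁ − p̂₂) = √(SE₁² + SE₂²) = √(0.00037249 + 0.0003519376) = 0.02692, since the two samples are independent.
At 90% confidence z* = 1.645; margin = 1.645 × 0.02692 = 0.04428.
The difference is 0.5430 − 0.2760 = 0.2670, so the interval is 0.2670 ± 0.04428 = (0.2227, 0.3113).

(0.2227, 0.3113)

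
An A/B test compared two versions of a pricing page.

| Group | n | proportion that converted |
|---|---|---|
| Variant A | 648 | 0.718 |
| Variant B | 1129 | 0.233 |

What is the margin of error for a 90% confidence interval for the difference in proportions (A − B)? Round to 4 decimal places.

SE₁ = √(p̂₁(1−p̂₁)/n₁) = √(0.7180·0.2820/648) = 0.01768; SE₂ = √(0.2330·0.7670/1129) = 0.01258.
Independent samples: SE of the difference = √(SE₁² + SE₂²) = √(0.0003125824 + 0.0001582564) = 0.02170.
z* for 90% confidence is 1.645, so the margin of error is 1.645 × 0.02170 = 0.03570.

0.0357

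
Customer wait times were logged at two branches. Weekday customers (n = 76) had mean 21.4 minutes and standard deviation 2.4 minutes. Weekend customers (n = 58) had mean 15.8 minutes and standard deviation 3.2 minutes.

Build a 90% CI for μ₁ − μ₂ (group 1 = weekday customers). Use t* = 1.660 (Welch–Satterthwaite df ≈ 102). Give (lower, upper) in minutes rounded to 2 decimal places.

Standard errors of each mean: 2.4/√76 = 0.2753 and 3.2/√58 = 0.4202.
SE(x̄₁ − x̄₂) = √(0.2753² + 0.4202²) = 0.5024 for independent samples with unequal variances.
With t* = 1.660, the margin is 1.660 × 0.5024 = 0.8340.
x̄₁ − x̄₂ = 21.4 − 15.8 = 5.6000; the interval is 5.6000 ± 0.8340 = (4.77, 6.43).

(4.77, 6.43)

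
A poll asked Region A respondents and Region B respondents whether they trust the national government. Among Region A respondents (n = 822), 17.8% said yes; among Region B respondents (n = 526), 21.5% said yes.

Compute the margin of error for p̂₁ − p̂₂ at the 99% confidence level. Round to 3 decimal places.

The two standard errors are √(0.1780×0.8220/822) = 0.01334 and √(0.2150×0.7850/526) = 0.01791.
Because the samples are independent, SE_diff = √(0.01334² + 0.01791²) = 0.02233.
Using z* = 2.576 for 99%, ME = 2.576 × 0.02233 = 0.05752.

0.058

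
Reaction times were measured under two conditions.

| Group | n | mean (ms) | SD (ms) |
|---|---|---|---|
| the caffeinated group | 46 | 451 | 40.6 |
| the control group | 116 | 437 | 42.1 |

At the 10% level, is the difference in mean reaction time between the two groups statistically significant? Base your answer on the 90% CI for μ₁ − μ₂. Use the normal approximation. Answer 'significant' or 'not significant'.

Standard errors of each mean: 40.6/√46 = 5.9861 and 42.1/√116 = 3.9089.
SE(x̄₁ − x̄₂) = √(5.9861² + 3.9089²) = 7.1493 for independent samples with unequal variances.
With z* = 1.645, the margin is 1.645 × 7.1493 = 11.7606.
x̄₁ − x̄₂ = 451 − 437 = 14.0000; the interval is 14.0000 ± 11.7606 = (2.2394, 25.7606).
The interval (2.2394, 25.7606) does not contain 0, so the difference is significant.

significant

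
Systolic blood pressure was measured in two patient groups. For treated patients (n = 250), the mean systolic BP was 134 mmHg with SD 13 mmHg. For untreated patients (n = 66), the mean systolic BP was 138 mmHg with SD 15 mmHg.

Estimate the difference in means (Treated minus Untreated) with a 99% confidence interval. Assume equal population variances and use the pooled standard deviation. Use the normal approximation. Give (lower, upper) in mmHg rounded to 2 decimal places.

s_p = √[((n₁−1)s₁² + (n₂−1)s₂²)/(n₁+n₂−2)] = √[(249·13² + 65·15²)/314] = 13.4385.
SE = 13.4385·√(1/250 + 1/66) = 1.8597.
With z* = 2.576, margin = 2.576 × 1.8597 = 4.7906.
x̄₁ − x̄₂ = 134 − 138 = -4.0000; interval -4.0000 ± 4.7906 = (-8.79, 0.79).

(-8.79, 0.79)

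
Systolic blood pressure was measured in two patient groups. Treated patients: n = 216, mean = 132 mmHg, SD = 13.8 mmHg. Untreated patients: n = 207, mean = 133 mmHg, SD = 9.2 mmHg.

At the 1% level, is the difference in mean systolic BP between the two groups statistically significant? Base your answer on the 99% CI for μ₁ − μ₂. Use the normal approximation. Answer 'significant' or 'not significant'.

not significant

Standard errors of each mean: 13.8/√216 = 0.9390 and 9.2/√207 = 0.6394.
SE(x̄₁ − x̄₂) = √(0.9390² + 0.6394²) = 1.1360 for independent samples with unequal variances.
With z* = 2.576, the margin is 2.576 × 1.1360 = 2.9263.
x̄₁ − x̄₂ = 132 − 133 = -1.0000; the interval is -1.0000 ± 2.9263 = (-3.9263, 1.9263).
The interval (-3.9263, 1.9263) contains 0, so the difference is not significant.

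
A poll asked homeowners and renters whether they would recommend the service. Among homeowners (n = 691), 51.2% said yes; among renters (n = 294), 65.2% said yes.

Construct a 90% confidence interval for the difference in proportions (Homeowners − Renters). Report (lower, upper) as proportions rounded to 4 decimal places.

SE₁ = √(p̂₁(1−p̂₁)/n₁) = √(0.5120·0.4880/691) = 0.01902; SE₂ = √(0.6520·0.3480/294) = 0.02778.
Independent samples: SE of the difference = √(SE₁² + SE₂²) = √(0.0003617604 + 0.0007717284) = 0.03367.
z* for 90% confidence is 1.645, so the margin of error is 1.645 × 0.03367 = 0.05539.
Point estimate p̂₁ − p̂₂ = 0.5120 − 0.6520 = -0.1400.
-0.1400 ± 0.05539 → (-0.1954, -0.0846).

(-0.1954, -0.0846)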